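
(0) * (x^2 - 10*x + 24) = 0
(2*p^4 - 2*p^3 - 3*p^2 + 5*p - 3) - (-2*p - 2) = 2*p^4 - 2*p^3 - 3*p^2 + 7*p - 1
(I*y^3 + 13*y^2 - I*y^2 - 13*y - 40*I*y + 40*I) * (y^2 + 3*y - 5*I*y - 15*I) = I*y^5 + 18*y^4 + 2*I*y^4 + 36*y^3 - 108*I*y^3 - 254*y^2 - 210*I*y^2 - 400*y + 315*I*y + 600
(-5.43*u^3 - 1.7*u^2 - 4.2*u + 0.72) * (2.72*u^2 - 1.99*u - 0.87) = -14.7696*u^5 + 6.1817*u^4 - 3.3169*u^3 + 11.7954*u^2 + 2.2212*u - 0.6264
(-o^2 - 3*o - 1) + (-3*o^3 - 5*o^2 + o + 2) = -3*o^3 - 6*o^2 - 2*o + 1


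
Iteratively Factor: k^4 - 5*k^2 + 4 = (k + 1)*(k^3 - k^2 - 4*k + 4) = (k - 2)*(k + 1)*(k^2 + k - 2) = (k - 2)*(k - 1)*(k + 1)*(k + 2)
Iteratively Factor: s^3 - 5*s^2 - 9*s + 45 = (s + 3)*(s^2 - 8*s + 15) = (s - 5)*(s + 3)*(s - 3)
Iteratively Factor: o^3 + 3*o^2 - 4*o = (o - 1)*(o^2 + 4*o) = o*(o - 1)*(o + 4)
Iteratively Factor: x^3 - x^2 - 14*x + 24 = (x + 4)*(x^2 - 5*x + 6) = (x - 2)*(x + 4)*(x - 3)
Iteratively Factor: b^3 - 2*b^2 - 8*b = (b - 4)*(b^2 + 2*b) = b*(b - 4)*(b + 2)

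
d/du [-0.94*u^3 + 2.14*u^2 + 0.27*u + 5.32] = -2.82*u^2 + 4.28*u + 0.27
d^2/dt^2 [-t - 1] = 0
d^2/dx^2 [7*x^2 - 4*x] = 14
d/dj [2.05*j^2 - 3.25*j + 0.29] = 4.1*j - 3.25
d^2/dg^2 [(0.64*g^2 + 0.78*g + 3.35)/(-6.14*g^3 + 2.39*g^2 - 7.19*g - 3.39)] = (-48.255488*g^6 - 176.434128*g^5 - 1277.323848*g^4 + 1011.019548*g^3 - 838.447278*g^2 + 725.856042*g - 377.334232)/(231.475544*g^9 - 270.306132*g^8 + 918.397254*g^7 - 263.309231*g^6 + 776.970795*g^5 + 585.372864*g^4 + 233.854847*g^3 + 443.35098*g^2 + 247.884597*g + 38.958219)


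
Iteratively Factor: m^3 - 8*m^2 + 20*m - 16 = (m - 4)*(m^2 - 4*m + 4) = (m - 4)*(m - 2)*(m - 2)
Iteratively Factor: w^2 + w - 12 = (w + 4)*(w - 3)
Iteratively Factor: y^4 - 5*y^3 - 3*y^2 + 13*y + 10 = (y - 2)*(y^3 - 3*y^2 - 9*y - 5) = (y - 2)*(y + 1)*(y^2 - 4*y - 5) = (y - 5)*(y - 2)*(y + 1)*(y + 1)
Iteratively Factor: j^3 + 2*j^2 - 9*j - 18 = (j + 2)*(j^2 - 9) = (j - 3)*(j + 2)*(j + 3)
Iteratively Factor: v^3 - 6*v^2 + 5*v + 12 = (v + 1)*(v^2 - 7*v + 12) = (v - 3)*(v + 1)*(v - 4)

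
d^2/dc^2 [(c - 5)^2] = 2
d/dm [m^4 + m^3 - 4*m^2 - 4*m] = 4*m^3 + 3*m^2 - 8*m - 4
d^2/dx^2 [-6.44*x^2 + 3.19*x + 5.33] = -12.8800000000000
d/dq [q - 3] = 1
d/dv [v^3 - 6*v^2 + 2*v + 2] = 3*v^2 - 12*v + 2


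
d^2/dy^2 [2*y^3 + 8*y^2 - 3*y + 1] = 12*y + 16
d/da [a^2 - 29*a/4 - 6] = 2*a - 29/4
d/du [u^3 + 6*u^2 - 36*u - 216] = 3*u^2 + 12*u - 36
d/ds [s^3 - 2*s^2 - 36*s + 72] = 3*s^2 - 4*s - 36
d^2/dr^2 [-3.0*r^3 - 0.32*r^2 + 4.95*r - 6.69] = -18.0*r - 0.64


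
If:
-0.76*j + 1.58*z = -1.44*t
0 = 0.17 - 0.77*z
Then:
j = 1.89473684210526*t + 0.458988380041012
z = 0.22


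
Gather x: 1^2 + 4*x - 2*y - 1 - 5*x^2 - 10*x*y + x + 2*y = -5*x^2 + x*(5 - 10*y)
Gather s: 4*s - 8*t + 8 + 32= 4*s - 8*t + 40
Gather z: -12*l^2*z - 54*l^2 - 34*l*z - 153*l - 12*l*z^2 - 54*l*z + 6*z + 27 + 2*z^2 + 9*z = -54*l^2 - 153*l + z^2*(2 - 12*l) + z*(-12*l^2 - 88*l + 15) + 27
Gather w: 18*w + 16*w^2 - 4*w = 16*w^2 + 14*w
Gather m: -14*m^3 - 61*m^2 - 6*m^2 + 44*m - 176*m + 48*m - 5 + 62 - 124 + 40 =-14*m^3 - 67*m^2 - 84*m - 27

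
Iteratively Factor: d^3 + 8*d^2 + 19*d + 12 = (d + 1)*(d^2 + 7*d + 12) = (d + 1)*(d + 3)*(d + 4)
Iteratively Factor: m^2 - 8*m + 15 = (m - 3)*(m - 5)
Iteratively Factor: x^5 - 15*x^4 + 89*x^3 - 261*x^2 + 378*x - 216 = (x - 3)*(x^4 - 12*x^3 + 53*x^2 - 102*x + 72) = (x - 3)^2*(x^3 - 9*x^2 + 26*x - 24) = (x - 3)^3*(x^2 - 6*x + 8) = (x - 4)*(x - 3)^3*(x - 2)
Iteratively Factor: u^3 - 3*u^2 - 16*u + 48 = (u - 4)*(u^2 + u - 12) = (u - 4)*(u + 4)*(u - 3)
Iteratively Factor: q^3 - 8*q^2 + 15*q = (q - 3)*(q^2 - 5*q) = q*(q - 3)*(q - 5)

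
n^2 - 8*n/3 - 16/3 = (n - 4)*(n + 4/3)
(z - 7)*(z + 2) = z^2 - 5*z - 14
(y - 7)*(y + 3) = y^2 - 4*y - 21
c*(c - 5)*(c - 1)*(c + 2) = c^4 - 4*c^3 - 7*c^2 + 10*c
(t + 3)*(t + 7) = t^2 + 10*t + 21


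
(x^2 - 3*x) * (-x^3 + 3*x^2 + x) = -x^5 + 6*x^4 - 8*x^3 - 3*x^2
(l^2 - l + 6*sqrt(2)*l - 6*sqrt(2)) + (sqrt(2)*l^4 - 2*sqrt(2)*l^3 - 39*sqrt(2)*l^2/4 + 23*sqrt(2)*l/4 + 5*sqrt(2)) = sqrt(2)*l^4 - 2*sqrt(2)*l^3 - 39*sqrt(2)*l^2/4 + l^2 - l + 47*sqrt(2)*l/4 - sqrt(2)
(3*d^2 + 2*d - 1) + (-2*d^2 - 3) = d^2 + 2*d - 4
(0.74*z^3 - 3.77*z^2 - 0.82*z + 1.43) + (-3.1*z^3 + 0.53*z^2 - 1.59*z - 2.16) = -2.36*z^3 - 3.24*z^2 - 2.41*z - 0.73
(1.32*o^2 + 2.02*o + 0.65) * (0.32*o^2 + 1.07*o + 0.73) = 0.4224*o^4 + 2.0588*o^3 + 3.333*o^2 + 2.1701*o + 0.4745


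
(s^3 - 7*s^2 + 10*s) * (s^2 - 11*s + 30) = s^5 - 18*s^4 + 117*s^3 - 320*s^2 + 300*s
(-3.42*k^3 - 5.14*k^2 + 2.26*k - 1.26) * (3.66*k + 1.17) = -12.5172*k^4 - 22.8138*k^3 + 2.2578*k^2 - 1.9674*k - 1.4742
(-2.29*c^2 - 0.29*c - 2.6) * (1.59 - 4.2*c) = 9.618*c^3 - 2.4231*c^2 + 10.4589*c - 4.134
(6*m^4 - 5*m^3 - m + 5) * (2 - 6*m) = -36*m^5 + 42*m^4 - 10*m^3 + 6*m^2 - 32*m + 10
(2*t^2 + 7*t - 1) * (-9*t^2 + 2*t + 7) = -18*t^4 - 59*t^3 + 37*t^2 + 47*t - 7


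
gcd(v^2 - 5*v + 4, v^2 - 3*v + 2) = v - 1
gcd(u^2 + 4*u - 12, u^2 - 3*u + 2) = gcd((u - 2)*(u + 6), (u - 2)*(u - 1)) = u - 2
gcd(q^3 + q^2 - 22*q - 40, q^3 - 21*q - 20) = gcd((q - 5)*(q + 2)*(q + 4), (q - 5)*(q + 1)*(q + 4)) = q^2 - q - 20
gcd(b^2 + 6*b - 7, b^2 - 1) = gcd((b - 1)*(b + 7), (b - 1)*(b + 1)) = b - 1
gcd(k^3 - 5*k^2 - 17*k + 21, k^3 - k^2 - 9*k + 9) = k^2 + 2*k - 3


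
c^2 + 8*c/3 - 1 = (c - 1/3)*(c + 3)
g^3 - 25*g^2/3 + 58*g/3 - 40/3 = (g - 5)*(g - 2)*(g - 4/3)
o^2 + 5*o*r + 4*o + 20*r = (o + 4)*(o + 5*r)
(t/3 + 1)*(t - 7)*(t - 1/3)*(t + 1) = t^4/3 - 10*t^3/9 - 8*t^2 - 38*t/9 + 7/3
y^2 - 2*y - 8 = (y - 4)*(y + 2)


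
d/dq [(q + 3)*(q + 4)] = 2*q + 7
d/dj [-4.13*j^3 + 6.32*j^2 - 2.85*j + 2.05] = -12.39*j^2 + 12.64*j - 2.85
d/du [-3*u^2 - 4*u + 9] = -6*u - 4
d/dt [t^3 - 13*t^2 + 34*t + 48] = 3*t^2 - 26*t + 34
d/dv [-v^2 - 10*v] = -2*v - 10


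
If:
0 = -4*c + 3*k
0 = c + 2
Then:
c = -2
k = -8/3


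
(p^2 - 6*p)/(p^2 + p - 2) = p*(p - 6)/(p^2 + p - 2)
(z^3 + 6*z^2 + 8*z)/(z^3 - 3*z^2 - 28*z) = (z + 2)/(z - 7)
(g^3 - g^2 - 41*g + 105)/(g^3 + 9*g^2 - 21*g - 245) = (g - 3)/(g + 7)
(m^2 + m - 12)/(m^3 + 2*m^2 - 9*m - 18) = (m + 4)/(m^2 + 5*m + 6)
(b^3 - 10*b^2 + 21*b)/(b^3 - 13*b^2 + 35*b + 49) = b*(b - 3)/(b^2 - 6*b - 7)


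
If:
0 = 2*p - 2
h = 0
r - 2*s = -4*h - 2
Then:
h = 0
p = 1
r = 2*s - 2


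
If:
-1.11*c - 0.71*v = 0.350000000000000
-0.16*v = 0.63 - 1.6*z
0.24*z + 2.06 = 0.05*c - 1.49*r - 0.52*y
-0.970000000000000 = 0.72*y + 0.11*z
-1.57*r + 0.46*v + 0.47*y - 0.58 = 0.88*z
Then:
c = -0.43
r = -0.97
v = 0.17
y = -1.41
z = 0.41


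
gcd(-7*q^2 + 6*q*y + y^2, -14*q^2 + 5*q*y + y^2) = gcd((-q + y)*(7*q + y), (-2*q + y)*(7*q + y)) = 7*q + y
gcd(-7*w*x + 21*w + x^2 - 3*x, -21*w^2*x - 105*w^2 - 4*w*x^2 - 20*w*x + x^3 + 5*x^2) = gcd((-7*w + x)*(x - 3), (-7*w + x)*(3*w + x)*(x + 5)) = -7*w + x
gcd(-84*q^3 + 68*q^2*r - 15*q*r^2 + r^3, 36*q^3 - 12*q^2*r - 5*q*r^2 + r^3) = 12*q^2 - 8*q*r + r^2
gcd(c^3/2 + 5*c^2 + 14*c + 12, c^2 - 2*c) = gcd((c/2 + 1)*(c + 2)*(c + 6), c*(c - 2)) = 1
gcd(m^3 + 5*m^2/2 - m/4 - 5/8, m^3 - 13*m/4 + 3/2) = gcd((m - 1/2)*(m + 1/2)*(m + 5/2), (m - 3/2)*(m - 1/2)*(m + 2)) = m - 1/2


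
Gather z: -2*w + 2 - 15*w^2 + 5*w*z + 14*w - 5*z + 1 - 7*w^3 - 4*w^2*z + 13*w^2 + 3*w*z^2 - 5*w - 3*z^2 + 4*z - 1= -7*w^3 - 2*w^2 + 7*w + z^2*(3*w - 3) + z*(-4*w^2 + 5*w - 1) + 2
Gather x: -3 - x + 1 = -x - 2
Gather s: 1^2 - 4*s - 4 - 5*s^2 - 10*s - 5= -5*s^2 - 14*s - 8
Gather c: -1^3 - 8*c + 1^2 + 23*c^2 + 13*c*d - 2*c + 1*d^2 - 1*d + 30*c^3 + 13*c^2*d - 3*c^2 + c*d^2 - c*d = 30*c^3 + c^2*(13*d + 20) + c*(d^2 + 12*d - 10) + d^2 - d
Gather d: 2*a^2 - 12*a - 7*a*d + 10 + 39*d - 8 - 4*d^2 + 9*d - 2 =2*a^2 - 12*a - 4*d^2 + d*(48 - 7*a)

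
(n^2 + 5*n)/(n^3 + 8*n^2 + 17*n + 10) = n/(n^2 + 3*n + 2)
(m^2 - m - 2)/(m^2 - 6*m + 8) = (m + 1)/(m - 4)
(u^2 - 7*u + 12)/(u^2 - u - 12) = (u - 3)/(u + 3)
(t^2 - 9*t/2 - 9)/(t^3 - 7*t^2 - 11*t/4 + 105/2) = 2*(2*t + 3)/(4*t^2 - 4*t - 35)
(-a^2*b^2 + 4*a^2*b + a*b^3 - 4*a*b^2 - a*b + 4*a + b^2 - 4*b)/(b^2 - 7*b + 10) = (-a^2*b^2 + 4*a^2*b + a*b^3 - 4*a*b^2 - a*b + 4*a + b^2 - 4*b)/(b^2 - 7*b + 10)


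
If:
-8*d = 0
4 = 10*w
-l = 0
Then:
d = 0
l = 0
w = 2/5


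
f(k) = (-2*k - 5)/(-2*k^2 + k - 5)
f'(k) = (-2*k - 5)*(4*k - 1)/(-2*k^2 + k - 5)^2 - 2/(-2*k^2 + k - 5)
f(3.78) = 0.42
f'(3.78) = -0.13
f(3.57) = 0.45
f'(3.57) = -0.15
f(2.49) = 0.67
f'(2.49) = -0.27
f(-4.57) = -0.08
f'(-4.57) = 0.01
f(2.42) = 0.69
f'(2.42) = -0.28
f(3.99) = 0.40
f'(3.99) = -0.12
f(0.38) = 1.17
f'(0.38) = 0.28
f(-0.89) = 0.43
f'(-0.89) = 0.53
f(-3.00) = -0.04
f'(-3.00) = 0.06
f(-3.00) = -0.04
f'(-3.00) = 0.06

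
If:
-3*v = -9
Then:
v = 3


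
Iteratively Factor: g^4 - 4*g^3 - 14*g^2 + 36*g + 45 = (g - 3)*(g^3 - g^2 - 17*g - 15) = (g - 3)*(g + 1)*(g^2 - 2*g - 15) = (g - 5)*(g - 3)*(g + 1)*(g + 3)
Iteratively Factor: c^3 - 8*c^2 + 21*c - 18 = (c - 2)*(c^2 - 6*c + 9) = (c - 3)*(c - 2)*(c - 3)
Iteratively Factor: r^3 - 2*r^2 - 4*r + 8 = (r + 2)*(r^2 - 4*r + 4) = (r - 2)*(r + 2)*(r - 2)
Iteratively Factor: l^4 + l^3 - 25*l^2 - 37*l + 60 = (l + 4)*(l^3 - 3*l^2 - 13*l + 15) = (l - 1)*(l + 4)*(l^2 - 2*l - 15) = (l - 1)*(l + 3)*(l + 4)*(l - 5)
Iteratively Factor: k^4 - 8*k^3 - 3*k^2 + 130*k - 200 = (k + 4)*(k^3 - 12*k^2 + 45*k - 50) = (k - 5)*(k + 4)*(k^2 - 7*k + 10) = (k - 5)^2*(k + 4)*(k - 2)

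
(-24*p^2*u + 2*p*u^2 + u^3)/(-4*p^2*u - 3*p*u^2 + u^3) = (6*p + u)/(p + u)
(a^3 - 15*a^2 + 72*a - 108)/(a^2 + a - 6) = (a^3 - 15*a^2 + 72*a - 108)/(a^2 + a - 6)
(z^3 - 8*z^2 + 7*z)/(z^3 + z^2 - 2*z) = (z - 7)/(z + 2)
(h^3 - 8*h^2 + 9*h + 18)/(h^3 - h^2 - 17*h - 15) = (h^2 - 9*h + 18)/(h^2 - 2*h - 15)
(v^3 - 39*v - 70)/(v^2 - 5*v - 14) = v + 5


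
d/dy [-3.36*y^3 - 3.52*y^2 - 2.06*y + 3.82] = -10.08*y^2 - 7.04*y - 2.06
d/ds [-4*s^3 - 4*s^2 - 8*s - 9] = -12*s^2 - 8*s - 8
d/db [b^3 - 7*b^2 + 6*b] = 3*b^2 - 14*b + 6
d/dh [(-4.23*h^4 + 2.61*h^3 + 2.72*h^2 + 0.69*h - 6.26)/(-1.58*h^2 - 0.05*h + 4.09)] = (13.3668*h^5 - 3.4893*h^4 - 69.4638*h^3 + 32.9789*h^2 + 2.468*h + 2.5091)/(2.4964*h^4 + 0.158*h^3 - 12.9219*h^2 - 0.409*h + 16.7281)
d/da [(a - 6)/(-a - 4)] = -10/(a + 4)^2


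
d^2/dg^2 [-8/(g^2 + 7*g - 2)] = 16*(g^2 + 7*g - (2*g + 7)^2 - 2)/(g^2 + 7*g - 2)^3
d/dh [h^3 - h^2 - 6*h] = 3*h^2 - 2*h - 6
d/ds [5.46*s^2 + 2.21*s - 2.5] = 10.92*s + 2.21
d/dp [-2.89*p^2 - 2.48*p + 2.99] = -5.78*p - 2.48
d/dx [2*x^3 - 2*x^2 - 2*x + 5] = 6*x^2 - 4*x - 2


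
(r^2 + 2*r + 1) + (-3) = r^2 + 2*r - 2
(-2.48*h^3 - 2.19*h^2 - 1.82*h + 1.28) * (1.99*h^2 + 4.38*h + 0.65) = -4.9352*h^5 - 15.2205*h^4 - 14.826*h^3 - 6.8479*h^2 + 4.4234*h + 0.832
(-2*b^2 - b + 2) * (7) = -14*b^2 - 7*b + 14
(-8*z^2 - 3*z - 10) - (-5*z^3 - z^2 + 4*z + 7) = 5*z^3 - 7*z^2 - 7*z - 17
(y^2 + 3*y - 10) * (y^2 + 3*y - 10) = y^4 + 6*y^3 - 11*y^2 - 60*y + 100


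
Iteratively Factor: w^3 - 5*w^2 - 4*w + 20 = (w - 2)*(w^2 - 3*w - 10) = (w - 5)*(w - 2)*(w + 2)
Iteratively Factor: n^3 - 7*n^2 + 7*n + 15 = (n - 5)*(n^2 - 2*n - 3) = (n - 5)*(n + 1)*(n - 3)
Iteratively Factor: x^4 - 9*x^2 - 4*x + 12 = (x + 2)*(x^3 - 2*x^2 - 5*x + 6) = (x - 1)*(x + 2)*(x^2 - x - 6) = (x - 1)*(x + 2)^2*(x - 3)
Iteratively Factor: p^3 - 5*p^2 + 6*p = (p - 3)*(p^2 - 2*p) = p*(p - 3)*(p - 2)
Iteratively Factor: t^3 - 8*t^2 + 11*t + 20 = (t + 1)*(t^2 - 9*t + 20) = (t - 4)*(t + 1)*(t - 5)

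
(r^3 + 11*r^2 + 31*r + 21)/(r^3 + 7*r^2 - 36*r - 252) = (r^2 + 4*r + 3)/(r^2 - 36)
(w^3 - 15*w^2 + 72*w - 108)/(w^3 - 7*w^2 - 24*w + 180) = (w - 3)/(w + 5)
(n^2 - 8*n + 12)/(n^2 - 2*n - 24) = (n - 2)/(n + 4)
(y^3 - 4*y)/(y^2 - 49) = y*(y^2 - 4)/(y^2 - 49)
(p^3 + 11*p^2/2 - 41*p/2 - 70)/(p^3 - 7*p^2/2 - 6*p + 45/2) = (p^2 + 3*p - 28)/(p^2 - 6*p + 9)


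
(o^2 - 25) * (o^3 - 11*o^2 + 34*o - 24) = o^5 - 11*o^4 + 9*o^3 + 251*o^2 - 850*o + 600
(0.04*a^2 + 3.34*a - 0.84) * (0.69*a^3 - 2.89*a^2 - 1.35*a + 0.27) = 0.0276*a^5 + 2.189*a^4 - 10.2862*a^3 - 2.0706*a^2 + 2.0358*a - 0.2268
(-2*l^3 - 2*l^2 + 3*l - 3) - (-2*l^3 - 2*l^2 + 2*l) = l - 3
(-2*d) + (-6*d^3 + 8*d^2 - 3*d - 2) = -6*d^3 + 8*d^2 - 5*d - 2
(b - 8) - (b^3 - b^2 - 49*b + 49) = -b^3 + b^2 + 50*b - 57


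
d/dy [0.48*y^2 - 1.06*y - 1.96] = 0.96*y - 1.06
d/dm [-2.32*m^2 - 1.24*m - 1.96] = -4.64*m - 1.24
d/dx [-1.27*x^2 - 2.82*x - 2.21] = -2.54*x - 2.82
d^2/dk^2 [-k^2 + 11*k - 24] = -2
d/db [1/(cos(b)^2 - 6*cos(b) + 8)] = 2*(cos(b) - 3)*sin(b)/(cos(b)^2 - 6*cos(b) + 8)^2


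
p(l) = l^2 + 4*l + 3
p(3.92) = 34.05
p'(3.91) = 11.82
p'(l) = 2*l + 4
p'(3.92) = 11.84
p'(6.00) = 16.00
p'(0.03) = 4.06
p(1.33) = 10.09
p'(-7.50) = -11.00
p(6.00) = 63.00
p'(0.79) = 5.58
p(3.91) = 33.93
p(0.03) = 3.12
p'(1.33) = 6.66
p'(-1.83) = 0.34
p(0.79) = 6.78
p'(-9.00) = -14.00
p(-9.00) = 48.00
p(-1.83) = -0.97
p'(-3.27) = -2.54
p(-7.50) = 29.25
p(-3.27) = 0.61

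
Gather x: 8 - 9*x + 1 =9 - 9*x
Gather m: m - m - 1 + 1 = 0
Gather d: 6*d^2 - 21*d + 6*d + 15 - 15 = 6*d^2 - 15*d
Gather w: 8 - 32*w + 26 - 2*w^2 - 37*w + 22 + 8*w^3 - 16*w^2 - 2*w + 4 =8*w^3 - 18*w^2 - 71*w + 60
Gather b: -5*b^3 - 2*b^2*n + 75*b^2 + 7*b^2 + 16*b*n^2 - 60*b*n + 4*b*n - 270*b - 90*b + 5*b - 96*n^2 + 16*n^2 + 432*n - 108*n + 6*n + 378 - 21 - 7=-5*b^3 + b^2*(82 - 2*n) + b*(16*n^2 - 56*n - 355) - 80*n^2 + 330*n + 350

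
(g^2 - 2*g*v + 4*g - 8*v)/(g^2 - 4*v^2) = (g + 4)/(g + 2*v)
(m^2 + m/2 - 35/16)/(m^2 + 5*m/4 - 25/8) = (4*m + 7)/(2*(2*m + 5))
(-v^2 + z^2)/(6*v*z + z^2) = (-v^2 + z^2)/(z*(6*v + z))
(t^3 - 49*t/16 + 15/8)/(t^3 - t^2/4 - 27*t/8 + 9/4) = (4*t - 5)/(2*(2*t - 3))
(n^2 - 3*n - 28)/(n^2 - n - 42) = (n + 4)/(n + 6)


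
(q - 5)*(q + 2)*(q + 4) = q^3 + q^2 - 22*q - 40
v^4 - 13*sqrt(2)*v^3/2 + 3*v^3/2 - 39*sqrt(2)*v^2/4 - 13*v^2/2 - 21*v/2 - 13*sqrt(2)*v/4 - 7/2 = (v + 1/2)*(v + 1)*(v - 7*sqrt(2))*(v + sqrt(2)/2)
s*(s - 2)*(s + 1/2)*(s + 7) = s^4 + 11*s^3/2 - 23*s^2/2 - 7*s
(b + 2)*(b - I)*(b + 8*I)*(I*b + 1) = I*b^4 - 6*b^3 + 2*I*b^3 - 12*b^2 + 15*I*b^2 + 8*b + 30*I*b + 16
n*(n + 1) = n^2 + n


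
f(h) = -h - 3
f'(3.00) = -1.00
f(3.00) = -6.00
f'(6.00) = -1.00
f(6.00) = -9.00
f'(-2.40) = -1.00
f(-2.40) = -0.60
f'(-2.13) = -1.00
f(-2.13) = -0.87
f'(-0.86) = -1.00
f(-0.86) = -2.14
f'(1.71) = -1.00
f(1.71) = -4.71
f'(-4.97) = -1.00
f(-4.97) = 1.97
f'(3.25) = -1.00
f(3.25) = -6.25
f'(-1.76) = -1.00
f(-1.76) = -1.24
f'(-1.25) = -1.00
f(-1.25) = -1.75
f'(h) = -1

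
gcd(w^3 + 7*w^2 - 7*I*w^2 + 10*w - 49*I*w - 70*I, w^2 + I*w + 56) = w - 7*I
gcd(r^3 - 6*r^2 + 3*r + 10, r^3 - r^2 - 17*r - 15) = r^2 - 4*r - 5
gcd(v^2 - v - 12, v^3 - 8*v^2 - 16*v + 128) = v - 4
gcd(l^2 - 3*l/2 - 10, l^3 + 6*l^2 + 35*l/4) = l + 5/2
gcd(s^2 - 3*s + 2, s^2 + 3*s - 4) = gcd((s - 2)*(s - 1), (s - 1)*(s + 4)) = s - 1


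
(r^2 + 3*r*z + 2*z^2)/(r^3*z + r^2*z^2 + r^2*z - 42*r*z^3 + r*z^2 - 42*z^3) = (r^2 + 3*r*z + 2*z^2)/(z*(r^3 + r^2*z + r^2 - 42*r*z^2 + r*z - 42*z^2))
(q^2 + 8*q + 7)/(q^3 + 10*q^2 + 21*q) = (q + 1)/(q*(q + 3))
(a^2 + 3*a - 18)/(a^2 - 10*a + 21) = (a + 6)/(a - 7)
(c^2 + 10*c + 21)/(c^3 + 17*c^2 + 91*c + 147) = 1/(c + 7)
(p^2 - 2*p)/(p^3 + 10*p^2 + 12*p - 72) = p/(p^2 + 12*p + 36)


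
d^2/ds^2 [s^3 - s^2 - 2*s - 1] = 6*s - 2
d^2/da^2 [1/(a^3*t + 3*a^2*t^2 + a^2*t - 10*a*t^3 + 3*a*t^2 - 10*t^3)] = 2*(-(3*a + 3*t + 1)*(a^3 + 3*a^2*t + a^2 - 10*a*t^2 + 3*a*t - 10*t^2) + (3*a^2 + 6*a*t + 2*a - 10*t^2 + 3*t)^2)/(t*(a^3 + 3*a^2*t + a^2 - 10*a*t^2 + 3*a*t - 10*t^2)^3)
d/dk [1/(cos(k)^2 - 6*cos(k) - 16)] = 2*(cos(k) - 3)*sin(k)/(sin(k)^2 + 6*cos(k) + 15)^2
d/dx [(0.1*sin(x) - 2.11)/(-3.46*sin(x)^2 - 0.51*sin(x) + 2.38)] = (0.346*sin(x)^2 - 14.6012*sin(x) - 0.8381)*cos(x)/(11.9716*sin(x)^4 + 3.5292*sin(x)^3 - 16.2095*sin(x)^2 - 2.4276*sin(x) + 5.6644)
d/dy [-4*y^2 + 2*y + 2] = 2 - 8*y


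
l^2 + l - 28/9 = (l - 4/3)*(l + 7/3)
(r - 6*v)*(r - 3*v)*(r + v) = r^3 - 8*r^2*v + 9*r*v^2 + 18*v^3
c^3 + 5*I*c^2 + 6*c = c*(c - I)*(c + 6*I)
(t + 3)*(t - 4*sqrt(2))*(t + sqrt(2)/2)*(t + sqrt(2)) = t^4 - 5*sqrt(2)*t^3/2 + 3*t^3 - 11*t^2 - 15*sqrt(2)*t^2/2 - 33*t - 4*sqrt(2)*t - 12*sqrt(2)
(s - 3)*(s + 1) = s^2 - 2*s - 3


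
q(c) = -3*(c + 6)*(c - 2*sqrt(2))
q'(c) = -6*c - 18 + 6*sqrt(2)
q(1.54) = 29.14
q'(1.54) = -18.75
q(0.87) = 40.36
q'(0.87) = -14.73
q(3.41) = -16.42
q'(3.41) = -29.97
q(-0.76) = 56.41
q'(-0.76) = -4.95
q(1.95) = 20.95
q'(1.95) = -21.21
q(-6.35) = -9.64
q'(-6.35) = 28.59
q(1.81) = 23.86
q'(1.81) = -20.37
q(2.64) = 4.88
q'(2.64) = -25.35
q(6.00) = -114.18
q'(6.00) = -45.51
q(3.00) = -4.63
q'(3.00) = -27.51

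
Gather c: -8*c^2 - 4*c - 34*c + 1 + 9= -8*c^2 - 38*c + 10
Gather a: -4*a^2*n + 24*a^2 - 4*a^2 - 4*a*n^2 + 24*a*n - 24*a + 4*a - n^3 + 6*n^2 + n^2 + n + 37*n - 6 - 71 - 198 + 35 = a^2*(20 - 4*n) + a*(-4*n^2 + 24*n - 20) - n^3 + 7*n^2 + 38*n - 240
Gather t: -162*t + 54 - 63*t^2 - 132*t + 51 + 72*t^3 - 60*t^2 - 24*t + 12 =72*t^3 - 123*t^2 - 318*t + 117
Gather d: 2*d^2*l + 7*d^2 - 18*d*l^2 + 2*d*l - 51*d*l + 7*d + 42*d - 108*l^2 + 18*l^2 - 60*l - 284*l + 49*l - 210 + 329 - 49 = d^2*(2*l + 7) + d*(-18*l^2 - 49*l + 49) - 90*l^2 - 295*l + 70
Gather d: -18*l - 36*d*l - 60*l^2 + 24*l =-36*d*l - 60*l^2 + 6*l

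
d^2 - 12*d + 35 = (d - 7)*(d - 5)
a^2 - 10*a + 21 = (a - 7)*(a - 3)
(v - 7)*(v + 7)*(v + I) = v^3 + I*v^2 - 49*v - 49*I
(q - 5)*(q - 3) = q^2 - 8*q + 15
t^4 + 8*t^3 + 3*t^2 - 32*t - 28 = (t - 2)*(t + 1)*(t + 2)*(t + 7)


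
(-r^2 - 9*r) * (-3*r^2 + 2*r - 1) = 3*r^4 + 25*r^3 - 17*r^2 + 9*r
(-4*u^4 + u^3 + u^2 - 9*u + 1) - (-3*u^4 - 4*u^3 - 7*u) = -u^4 + 5*u^3 + u^2 - 2*u + 1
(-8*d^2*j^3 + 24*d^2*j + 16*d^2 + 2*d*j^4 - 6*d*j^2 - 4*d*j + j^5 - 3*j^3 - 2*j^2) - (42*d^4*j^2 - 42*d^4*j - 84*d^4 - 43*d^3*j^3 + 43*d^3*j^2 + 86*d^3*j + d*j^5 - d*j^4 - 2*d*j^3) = -42*d^4*j^2 + 42*d^4*j + 84*d^4 + 43*d^3*j^3 - 43*d^3*j^2 - 86*d^3*j - 8*d^2*j^3 + 24*d^2*j + 16*d^2 - d*j^5 + 3*d*j^4 + 2*d*j^3 - 6*d*j^2 - 4*d*j + j^5 - 3*j^3 - 2*j^2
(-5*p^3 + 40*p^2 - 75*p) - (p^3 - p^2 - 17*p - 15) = -6*p^3 + 41*p^2 - 58*p + 15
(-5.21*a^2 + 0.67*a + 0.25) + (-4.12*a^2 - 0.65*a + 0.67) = -9.33*a^2 + 0.02*a + 0.92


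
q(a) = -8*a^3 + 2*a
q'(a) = 2 - 24*a^2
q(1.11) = -8.72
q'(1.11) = -27.57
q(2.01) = -60.94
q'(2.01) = -94.96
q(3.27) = -273.19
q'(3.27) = -254.63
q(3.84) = -445.30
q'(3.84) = -351.89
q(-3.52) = 341.87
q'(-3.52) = -295.37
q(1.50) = -24.00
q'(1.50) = -52.00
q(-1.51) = 24.52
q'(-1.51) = -52.72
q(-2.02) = 61.90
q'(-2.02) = -95.93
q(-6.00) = 1716.00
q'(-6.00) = -862.00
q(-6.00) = 1716.00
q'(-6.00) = -862.00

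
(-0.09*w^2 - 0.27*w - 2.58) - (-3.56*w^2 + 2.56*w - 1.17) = 3.47*w^2 - 2.83*w - 1.41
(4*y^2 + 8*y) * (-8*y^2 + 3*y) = -32*y^4 - 52*y^3 + 24*y^2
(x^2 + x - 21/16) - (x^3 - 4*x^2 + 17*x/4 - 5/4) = -x^3 + 5*x^2 - 13*x/4 - 1/16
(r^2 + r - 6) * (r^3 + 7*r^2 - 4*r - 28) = r^5 + 8*r^4 - 3*r^3 - 74*r^2 - 4*r + 168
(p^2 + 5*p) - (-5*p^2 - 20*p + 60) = 6*p^2 + 25*p - 60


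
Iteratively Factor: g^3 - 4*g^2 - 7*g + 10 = (g - 5)*(g^2 + g - 2) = (g - 5)*(g + 2)*(g - 1)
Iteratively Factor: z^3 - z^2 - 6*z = (z - 3)*(z^2 + 2*z) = z*(z - 3)*(z + 2)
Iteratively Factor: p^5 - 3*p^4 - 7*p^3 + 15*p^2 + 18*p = (p + 2)*(p^4 - 5*p^3 + 3*p^2 + 9*p) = (p + 1)*(p + 2)*(p^3 - 6*p^2 + 9*p) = (p - 3)*(p + 1)*(p + 2)*(p^2 - 3*p) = p*(p - 3)*(p + 1)*(p + 2)*(p - 3)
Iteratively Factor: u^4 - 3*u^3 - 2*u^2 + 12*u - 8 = (u + 2)*(u^3 - 5*u^2 + 8*u - 4) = (u - 2)*(u + 2)*(u^2 - 3*u + 2) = (u - 2)*(u - 1)*(u + 2)*(u - 2)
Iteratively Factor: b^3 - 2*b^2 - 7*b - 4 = (b - 4)*(b^2 + 2*b + 1) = (b - 4)*(b + 1)*(b + 1)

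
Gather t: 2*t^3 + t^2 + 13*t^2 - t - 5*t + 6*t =2*t^3 + 14*t^2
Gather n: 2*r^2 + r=2*r^2 + r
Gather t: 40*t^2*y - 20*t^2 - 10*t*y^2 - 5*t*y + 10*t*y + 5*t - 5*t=t^2*(40*y - 20) + t*(-10*y^2 + 5*y)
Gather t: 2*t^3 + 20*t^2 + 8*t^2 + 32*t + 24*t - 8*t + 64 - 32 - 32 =2*t^3 + 28*t^2 + 48*t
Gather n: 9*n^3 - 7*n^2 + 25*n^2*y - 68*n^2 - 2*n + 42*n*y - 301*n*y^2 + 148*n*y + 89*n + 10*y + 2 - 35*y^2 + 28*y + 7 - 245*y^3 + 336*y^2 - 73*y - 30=9*n^3 + n^2*(25*y - 75) + n*(-301*y^2 + 190*y + 87) - 245*y^3 + 301*y^2 - 35*y - 21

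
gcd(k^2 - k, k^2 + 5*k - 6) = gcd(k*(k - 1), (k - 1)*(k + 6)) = k - 1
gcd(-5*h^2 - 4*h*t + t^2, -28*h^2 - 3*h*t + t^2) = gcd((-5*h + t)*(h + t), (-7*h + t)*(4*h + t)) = 1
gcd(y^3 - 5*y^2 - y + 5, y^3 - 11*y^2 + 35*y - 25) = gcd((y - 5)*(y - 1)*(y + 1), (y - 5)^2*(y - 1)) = y^2 - 6*y + 5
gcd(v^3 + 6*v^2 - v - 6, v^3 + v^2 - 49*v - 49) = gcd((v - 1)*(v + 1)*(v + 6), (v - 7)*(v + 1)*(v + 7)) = v + 1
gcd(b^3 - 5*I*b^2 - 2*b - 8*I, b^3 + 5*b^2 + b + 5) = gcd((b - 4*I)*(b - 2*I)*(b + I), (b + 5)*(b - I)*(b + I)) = b + I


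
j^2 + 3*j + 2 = (j + 1)*(j + 2)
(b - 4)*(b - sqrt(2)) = b^2 - 4*b - sqrt(2)*b + 4*sqrt(2)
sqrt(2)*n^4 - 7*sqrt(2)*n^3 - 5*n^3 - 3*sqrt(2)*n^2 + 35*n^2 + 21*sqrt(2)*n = n*(n - 7)*(n - 3*sqrt(2))*(sqrt(2)*n + 1)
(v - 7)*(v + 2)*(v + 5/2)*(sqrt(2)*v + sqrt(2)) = sqrt(2)*v^4 - 3*sqrt(2)*v^3/2 - 29*sqrt(2)*v^2 - 123*sqrt(2)*v/2 - 35*sqrt(2)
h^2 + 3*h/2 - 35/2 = (h - 7/2)*(h + 5)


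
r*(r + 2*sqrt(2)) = r^2 + 2*sqrt(2)*r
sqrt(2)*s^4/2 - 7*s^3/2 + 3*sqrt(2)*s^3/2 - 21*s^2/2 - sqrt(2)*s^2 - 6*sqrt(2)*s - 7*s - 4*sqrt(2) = (s + 1)*(s - 4*sqrt(2))*(s + sqrt(2)/2)*(sqrt(2)*s/2 + sqrt(2))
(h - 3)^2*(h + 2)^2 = h^4 - 2*h^3 - 11*h^2 + 12*h + 36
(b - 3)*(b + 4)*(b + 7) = b^3 + 8*b^2 - 5*b - 84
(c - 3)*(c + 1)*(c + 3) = c^3 + c^2 - 9*c - 9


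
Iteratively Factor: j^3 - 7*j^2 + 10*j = (j - 2)*(j^2 - 5*j) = (j - 5)*(j - 2)*(j)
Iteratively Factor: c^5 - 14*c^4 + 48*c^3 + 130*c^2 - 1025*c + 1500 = (c - 3)*(c^4 - 11*c^3 + 15*c^2 + 175*c - 500) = (c - 5)*(c - 3)*(c^3 - 6*c^2 - 15*c + 100) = (c - 5)^2*(c - 3)*(c^2 - c - 20) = (c - 5)^3*(c - 3)*(c + 4)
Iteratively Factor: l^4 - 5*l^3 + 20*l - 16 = (l - 1)*(l^3 - 4*l^2 - 4*l + 16) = (l - 1)*(l + 2)*(l^2 - 6*l + 8) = (l - 4)*(l - 1)*(l + 2)*(l - 2)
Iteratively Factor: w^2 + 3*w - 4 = (w - 1)*(w + 4)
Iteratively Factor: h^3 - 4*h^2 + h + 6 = (h + 1)*(h^2 - 5*h + 6) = (h - 3)*(h + 1)*(h - 2)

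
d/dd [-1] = 0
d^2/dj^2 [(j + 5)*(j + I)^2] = 6*j + 10 + 4*I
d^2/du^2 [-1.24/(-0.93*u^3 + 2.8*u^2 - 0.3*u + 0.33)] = ((6.944 - 6.9192*u)*(0.93*u^3 - 2.8*u^2 + 0.3*u - 0.33) + 1.24*(2.79*u^2 - 5.6*u + 0.3)*(5.58*u^2 - 11.2*u + 0.6))/(0.93*u^3 - 2.8*u^2 + 0.3*u - 0.33)^3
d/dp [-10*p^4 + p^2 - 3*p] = -40*p^3 + 2*p - 3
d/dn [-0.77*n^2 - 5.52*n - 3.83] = -1.54*n - 5.52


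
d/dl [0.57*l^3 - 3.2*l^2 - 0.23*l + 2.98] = 1.71*l^2 - 6.4*l - 0.23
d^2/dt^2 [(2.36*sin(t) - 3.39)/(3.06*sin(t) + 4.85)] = (66.767364*sin(t)^2 - 105.82409*sin(t) - 133.534728)/(28.652616*sin(t)^3 + 136.24038*sin(t)^2 + 215.93655*sin(t) + 114.084125)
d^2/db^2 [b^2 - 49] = 2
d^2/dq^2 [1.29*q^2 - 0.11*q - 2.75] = 2.58000000000000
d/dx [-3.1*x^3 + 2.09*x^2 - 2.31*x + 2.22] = -9.3*x^2 + 4.18*x - 2.31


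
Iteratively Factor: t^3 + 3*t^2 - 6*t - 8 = (t + 4)*(t^2 - t - 2) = (t - 2)*(t + 4)*(t + 1)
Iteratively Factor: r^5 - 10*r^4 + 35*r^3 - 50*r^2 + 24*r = (r - 2)*(r^4 - 8*r^3 + 19*r^2 - 12*r) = (r - 4)*(r - 2)*(r^3 - 4*r^2 + 3*r) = (r - 4)*(r - 3)*(r - 2)*(r^2 - r) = (r - 4)*(r - 3)*(r - 2)*(r - 1)*(r)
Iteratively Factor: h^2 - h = (h - 1)*(h)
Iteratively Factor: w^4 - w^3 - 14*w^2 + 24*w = (w - 2)*(w^3 + w^2 - 12*w) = w*(w - 2)*(w^2 + w - 12) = w*(w - 2)*(w + 4)*(w - 3)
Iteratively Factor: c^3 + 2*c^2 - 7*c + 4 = (c - 1)*(c^2 + 3*c - 4) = (c - 1)*(c + 4)*(c - 1)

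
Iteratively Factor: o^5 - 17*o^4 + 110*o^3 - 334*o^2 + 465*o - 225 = (o - 5)*(o^4 - 12*o^3 + 50*o^2 - 84*o + 45) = (o - 5)*(o - 3)*(o^3 - 9*o^2 + 23*o - 15) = (o - 5)*(o - 3)*(o - 1)*(o^2 - 8*o + 15) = (o - 5)^2*(o - 3)*(o - 1)*(o - 3)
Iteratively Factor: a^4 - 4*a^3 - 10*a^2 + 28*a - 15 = (a + 3)*(a^3 - 7*a^2 + 11*a - 5) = (a - 5)*(a + 3)*(a^2 - 2*a + 1) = (a - 5)*(a - 1)*(a + 3)*(a - 1)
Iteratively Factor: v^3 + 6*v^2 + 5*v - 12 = (v + 4)*(v^2 + 2*v - 3) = (v - 1)*(v + 4)*(v + 3)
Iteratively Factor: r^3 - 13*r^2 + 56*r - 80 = (r - 4)*(r^2 - 9*r + 20) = (r - 5)*(r - 4)*(r - 4)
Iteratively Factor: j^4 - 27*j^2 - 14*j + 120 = (j - 2)*(j^3 + 2*j^2 - 23*j - 60) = (j - 2)*(j + 3)*(j^2 - j - 20) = (j - 2)*(j + 3)*(j + 4)*(j - 5)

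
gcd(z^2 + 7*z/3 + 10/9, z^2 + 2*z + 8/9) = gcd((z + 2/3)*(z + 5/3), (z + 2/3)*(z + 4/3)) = z + 2/3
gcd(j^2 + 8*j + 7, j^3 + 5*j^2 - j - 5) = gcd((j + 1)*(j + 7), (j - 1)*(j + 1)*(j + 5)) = j + 1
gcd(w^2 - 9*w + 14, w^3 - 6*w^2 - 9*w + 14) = w - 7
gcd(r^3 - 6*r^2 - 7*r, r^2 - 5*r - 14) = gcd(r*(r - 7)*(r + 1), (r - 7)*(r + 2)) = r - 7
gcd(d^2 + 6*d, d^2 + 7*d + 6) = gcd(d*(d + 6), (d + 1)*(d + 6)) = d + 6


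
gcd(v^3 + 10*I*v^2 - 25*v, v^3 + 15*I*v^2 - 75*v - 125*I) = v^2 + 10*I*v - 25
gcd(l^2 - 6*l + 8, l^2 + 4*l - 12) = l - 2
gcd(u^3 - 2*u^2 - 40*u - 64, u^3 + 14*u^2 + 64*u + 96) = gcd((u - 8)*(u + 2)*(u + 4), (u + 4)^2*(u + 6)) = u + 4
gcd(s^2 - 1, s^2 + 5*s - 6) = s - 1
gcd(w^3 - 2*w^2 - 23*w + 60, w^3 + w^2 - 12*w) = w - 3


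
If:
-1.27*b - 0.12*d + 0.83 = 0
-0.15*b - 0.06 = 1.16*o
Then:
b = -7.73333333333333*o - 0.4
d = 81.8444444444444*o + 11.15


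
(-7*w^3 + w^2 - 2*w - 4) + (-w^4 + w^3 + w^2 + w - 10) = -w^4 - 6*w^3 + 2*w^2 - w - 14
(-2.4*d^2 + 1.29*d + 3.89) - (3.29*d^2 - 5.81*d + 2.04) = -5.69*d^2 + 7.1*d + 1.85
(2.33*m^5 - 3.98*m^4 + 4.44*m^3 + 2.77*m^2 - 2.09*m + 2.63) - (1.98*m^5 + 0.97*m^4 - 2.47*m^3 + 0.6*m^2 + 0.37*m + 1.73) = 0.35*m^5 - 4.95*m^4 + 6.91*m^3 + 2.17*m^2 - 2.46*m + 0.9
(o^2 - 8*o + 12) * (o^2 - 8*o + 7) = o^4 - 16*o^3 + 83*o^2 - 152*o + 84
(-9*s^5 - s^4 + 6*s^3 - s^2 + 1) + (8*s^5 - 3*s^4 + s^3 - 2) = -s^5 - 4*s^4 + 7*s^3 - s^2 - 1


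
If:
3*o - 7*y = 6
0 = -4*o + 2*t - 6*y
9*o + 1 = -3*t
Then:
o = 47/132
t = -185/132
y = -31/44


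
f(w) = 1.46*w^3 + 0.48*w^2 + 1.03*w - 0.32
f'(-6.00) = 152.95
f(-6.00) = -304.58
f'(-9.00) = 347.17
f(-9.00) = -1035.05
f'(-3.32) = 46.12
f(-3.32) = -51.88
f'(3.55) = 59.64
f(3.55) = 74.70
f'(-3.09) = 39.88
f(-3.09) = -41.99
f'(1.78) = 16.62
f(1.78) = 11.27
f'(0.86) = 5.10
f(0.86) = 1.85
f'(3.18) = 48.38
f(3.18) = 54.76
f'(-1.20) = 6.19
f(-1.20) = -3.39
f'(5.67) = 147.29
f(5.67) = 287.09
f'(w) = 4.38*w^2 + 0.96*w + 1.03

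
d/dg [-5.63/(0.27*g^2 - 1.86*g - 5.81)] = (3.0402*g - 10.4718)/(-0.27*g^2 + 1.86*g + 5.81)^2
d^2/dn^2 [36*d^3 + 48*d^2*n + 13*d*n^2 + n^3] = 26*d + 6*n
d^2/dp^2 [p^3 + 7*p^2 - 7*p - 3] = 6*p + 14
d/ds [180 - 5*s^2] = -10*s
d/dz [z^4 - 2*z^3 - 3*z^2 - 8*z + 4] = 4*z^3 - 6*z^2 - 6*z - 8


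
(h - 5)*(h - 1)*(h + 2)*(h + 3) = h^4 - h^3 - 19*h^2 - 11*h + 30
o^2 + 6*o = o*(o + 6)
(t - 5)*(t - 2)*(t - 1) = t^3 - 8*t^2 + 17*t - 10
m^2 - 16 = (m - 4)*(m + 4)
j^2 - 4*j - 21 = (j - 7)*(j + 3)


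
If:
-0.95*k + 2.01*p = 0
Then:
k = 2.11578947368421*p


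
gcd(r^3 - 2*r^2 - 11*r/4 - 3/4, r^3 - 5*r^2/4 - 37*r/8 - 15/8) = r^2 - 5*r/2 - 3/2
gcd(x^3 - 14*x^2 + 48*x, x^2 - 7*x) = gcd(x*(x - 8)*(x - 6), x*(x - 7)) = x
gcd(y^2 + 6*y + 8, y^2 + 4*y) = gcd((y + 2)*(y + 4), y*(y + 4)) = y + 4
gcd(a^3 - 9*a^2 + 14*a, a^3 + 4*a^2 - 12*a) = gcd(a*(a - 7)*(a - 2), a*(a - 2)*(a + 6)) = a^2 - 2*a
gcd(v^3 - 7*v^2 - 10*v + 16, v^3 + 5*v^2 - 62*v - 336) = v - 8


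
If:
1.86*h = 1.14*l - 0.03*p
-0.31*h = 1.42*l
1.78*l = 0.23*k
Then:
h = -0.0142256060909637*p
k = 0.0240345665676479*p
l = 0.0031055900621118*p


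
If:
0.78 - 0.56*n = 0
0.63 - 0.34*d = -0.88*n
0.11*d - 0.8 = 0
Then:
No Solution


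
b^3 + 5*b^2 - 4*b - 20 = (b - 2)*(b + 2)*(b + 5)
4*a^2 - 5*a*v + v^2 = (-4*a + v)*(-a + v)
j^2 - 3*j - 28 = (j - 7)*(j + 4)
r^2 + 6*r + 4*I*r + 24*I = (r + 6)*(r + 4*I)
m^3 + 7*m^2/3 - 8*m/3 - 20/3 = (m - 5/3)*(m + 2)^2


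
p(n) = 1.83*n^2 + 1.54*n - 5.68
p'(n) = 3.66*n + 1.54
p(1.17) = -1.37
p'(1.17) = 5.82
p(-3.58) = 12.26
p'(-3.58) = -11.56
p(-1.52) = -3.79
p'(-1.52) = -4.02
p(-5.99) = 50.76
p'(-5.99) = -20.38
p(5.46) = 57.28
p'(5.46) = 21.52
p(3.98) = 29.44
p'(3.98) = 16.11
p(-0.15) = -5.87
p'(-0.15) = 0.99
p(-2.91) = 5.34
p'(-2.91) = -9.11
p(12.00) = 276.32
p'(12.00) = 45.46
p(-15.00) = 382.97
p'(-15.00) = -53.36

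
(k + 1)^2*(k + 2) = k^3 + 4*k^2 + 5*k + 2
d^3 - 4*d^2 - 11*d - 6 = (d - 6)*(d + 1)^2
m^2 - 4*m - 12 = (m - 6)*(m + 2)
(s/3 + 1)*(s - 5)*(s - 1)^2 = s^4/3 - 4*s^3/3 - 10*s^2/3 + 28*s/3 - 5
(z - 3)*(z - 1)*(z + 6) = z^3 + 2*z^2 - 21*z + 18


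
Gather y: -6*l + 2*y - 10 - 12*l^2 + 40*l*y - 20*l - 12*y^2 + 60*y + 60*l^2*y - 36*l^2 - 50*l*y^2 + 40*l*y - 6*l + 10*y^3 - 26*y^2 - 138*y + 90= -48*l^2 - 32*l + 10*y^3 + y^2*(-50*l - 38) + y*(60*l^2 + 80*l - 76) + 80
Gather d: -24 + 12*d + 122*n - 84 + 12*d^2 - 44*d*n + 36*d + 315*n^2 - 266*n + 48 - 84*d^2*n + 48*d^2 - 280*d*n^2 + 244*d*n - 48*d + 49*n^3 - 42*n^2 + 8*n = d^2*(60 - 84*n) + d*(-280*n^2 + 200*n) + 49*n^3 + 273*n^2 - 136*n - 60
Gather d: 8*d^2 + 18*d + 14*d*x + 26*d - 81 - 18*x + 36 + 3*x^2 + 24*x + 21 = 8*d^2 + d*(14*x + 44) + 3*x^2 + 6*x - 24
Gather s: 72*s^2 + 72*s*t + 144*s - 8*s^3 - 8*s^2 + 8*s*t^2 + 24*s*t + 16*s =-8*s^3 + 64*s^2 + s*(8*t^2 + 96*t + 160)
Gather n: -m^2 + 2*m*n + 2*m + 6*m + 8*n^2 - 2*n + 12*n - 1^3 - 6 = -m^2 + 8*m + 8*n^2 + n*(2*m + 10) - 7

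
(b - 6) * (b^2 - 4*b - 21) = b^3 - 10*b^2 + 3*b + 126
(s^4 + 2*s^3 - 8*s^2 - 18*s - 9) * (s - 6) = s^5 - 4*s^4 - 20*s^3 + 30*s^2 + 99*s + 54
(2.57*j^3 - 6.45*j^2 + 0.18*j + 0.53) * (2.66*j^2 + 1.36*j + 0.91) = 6.8362*j^5 - 13.6618*j^4 - 5.9545*j^3 - 4.2149*j^2 + 0.8846*j + 0.4823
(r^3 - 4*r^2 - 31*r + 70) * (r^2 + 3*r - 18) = r^5 - r^4 - 61*r^3 + 49*r^2 + 768*r - 1260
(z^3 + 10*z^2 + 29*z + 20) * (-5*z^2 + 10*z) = -5*z^5 - 40*z^4 - 45*z^3 + 190*z^2 + 200*z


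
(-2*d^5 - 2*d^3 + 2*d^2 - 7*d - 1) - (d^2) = -2*d^5 - 2*d^3 + d^2 - 7*d - 1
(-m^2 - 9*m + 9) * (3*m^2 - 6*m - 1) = -3*m^4 - 21*m^3 + 82*m^2 - 45*m - 9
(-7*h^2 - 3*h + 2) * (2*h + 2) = -14*h^3 - 20*h^2 - 2*h + 4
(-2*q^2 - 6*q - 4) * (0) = 0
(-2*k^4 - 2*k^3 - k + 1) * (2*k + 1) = -4*k^5 - 6*k^4 - 2*k^3 - 2*k^2 + k + 1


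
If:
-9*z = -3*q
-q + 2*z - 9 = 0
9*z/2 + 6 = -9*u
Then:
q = -27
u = 23/6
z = -9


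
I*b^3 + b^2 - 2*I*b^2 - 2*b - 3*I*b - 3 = (b - 3)*(b - I)*(I*b + I)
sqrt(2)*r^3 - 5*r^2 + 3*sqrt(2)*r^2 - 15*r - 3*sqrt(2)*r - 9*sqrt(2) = (r + 3)*(r - 3*sqrt(2))*(sqrt(2)*r + 1)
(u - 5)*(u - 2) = u^2 - 7*u + 10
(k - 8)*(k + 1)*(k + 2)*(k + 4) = k^4 - k^3 - 42*k^2 - 104*k - 64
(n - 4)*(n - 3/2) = n^2 - 11*n/2 + 6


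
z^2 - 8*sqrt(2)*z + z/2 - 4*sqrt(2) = (z + 1/2)*(z - 8*sqrt(2))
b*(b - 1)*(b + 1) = b^3 - b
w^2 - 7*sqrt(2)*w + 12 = (w - 6*sqrt(2))*(w - sqrt(2))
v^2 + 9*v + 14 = (v + 2)*(v + 7)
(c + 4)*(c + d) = c^2 + c*d + 4*c + 4*d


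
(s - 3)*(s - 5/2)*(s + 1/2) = s^3 - 5*s^2 + 19*s/4 + 15/4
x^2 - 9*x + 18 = (x - 6)*(x - 3)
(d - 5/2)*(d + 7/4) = d^2 - 3*d/4 - 35/8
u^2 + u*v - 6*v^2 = (u - 2*v)*(u + 3*v)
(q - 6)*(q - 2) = q^2 - 8*q + 12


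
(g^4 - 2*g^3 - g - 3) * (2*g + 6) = 2*g^5 + 2*g^4 - 12*g^3 - 2*g^2 - 12*g - 18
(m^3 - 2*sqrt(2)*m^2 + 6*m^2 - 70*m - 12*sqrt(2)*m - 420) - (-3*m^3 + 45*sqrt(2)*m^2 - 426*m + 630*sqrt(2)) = 4*m^3 - 47*sqrt(2)*m^2 + 6*m^2 - 12*sqrt(2)*m + 356*m - 630*sqrt(2) - 420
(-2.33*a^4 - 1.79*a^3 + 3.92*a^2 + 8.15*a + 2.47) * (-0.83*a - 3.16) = 1.9339*a^5 + 8.8485*a^4 + 2.4028*a^3 - 19.1517*a^2 - 27.8041*a - 7.8052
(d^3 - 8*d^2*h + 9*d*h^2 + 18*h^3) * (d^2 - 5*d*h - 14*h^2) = d^5 - 13*d^4*h + 35*d^3*h^2 + 85*d^2*h^3 - 216*d*h^4 - 252*h^5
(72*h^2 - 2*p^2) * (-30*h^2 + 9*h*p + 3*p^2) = -2160*h^4 + 648*h^3*p + 276*h^2*p^2 - 18*h*p^3 - 6*p^4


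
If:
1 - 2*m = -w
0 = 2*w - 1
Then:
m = 3/4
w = 1/2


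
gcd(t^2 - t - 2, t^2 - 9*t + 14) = t - 2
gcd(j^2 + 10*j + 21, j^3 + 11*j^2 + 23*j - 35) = j + 7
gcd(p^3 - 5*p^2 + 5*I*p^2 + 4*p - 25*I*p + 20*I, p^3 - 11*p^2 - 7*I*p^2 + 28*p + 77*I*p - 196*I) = p - 4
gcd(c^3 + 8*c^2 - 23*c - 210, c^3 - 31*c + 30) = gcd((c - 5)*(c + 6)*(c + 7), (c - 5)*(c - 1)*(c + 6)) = c^2 + c - 30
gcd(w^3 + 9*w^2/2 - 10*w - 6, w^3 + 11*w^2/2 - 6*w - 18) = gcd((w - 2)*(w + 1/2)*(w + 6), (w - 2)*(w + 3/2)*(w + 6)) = w^2 + 4*w - 12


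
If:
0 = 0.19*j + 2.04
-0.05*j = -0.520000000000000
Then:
No Solution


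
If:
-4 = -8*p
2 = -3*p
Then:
No Solution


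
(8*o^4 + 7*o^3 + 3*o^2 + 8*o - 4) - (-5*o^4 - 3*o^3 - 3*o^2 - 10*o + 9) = 13*o^4 + 10*o^3 + 6*o^2 + 18*o - 13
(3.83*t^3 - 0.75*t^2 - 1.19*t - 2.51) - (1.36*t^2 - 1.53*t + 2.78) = 3.83*t^3 - 2.11*t^2 + 0.34*t - 5.29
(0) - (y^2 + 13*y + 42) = -y^2 - 13*y - 42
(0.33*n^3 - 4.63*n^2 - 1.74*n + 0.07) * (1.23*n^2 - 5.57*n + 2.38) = 0.4059*n^5 - 7.533*n^4 + 24.4343*n^3 - 1.2415*n^2 - 4.5311*n + 0.1666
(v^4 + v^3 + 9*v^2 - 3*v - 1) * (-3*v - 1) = -3*v^5 - 4*v^4 - 28*v^3 + 6*v + 1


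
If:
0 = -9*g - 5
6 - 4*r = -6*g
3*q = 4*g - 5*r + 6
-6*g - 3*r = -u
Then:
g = -5/9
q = 4/27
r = 2/3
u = -4/3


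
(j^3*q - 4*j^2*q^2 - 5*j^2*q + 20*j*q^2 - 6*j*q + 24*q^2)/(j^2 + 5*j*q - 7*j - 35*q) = q*(j^3 - 4*j^2*q - 5*j^2 + 20*j*q - 6*j + 24*q)/(j^2 + 5*j*q - 7*j - 35*q)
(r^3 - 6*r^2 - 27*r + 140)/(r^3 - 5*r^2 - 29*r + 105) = (r - 4)/(r - 3)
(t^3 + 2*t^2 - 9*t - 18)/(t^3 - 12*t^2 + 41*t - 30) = (t^3 + 2*t^2 - 9*t - 18)/(t^3 - 12*t^2 + 41*t - 30)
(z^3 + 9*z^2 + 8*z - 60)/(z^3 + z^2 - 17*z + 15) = (z^2 + 4*z - 12)/(z^2 - 4*z + 3)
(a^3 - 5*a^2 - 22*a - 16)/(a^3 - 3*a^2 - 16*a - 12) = (a - 8)/(a - 6)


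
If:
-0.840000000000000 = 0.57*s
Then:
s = -1.47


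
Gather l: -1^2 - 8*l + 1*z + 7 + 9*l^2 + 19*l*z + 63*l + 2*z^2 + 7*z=9*l^2 + l*(19*z + 55) + 2*z^2 + 8*z + 6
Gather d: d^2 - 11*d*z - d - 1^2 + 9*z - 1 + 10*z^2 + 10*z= d^2 + d*(-11*z - 1) + 10*z^2 + 19*z - 2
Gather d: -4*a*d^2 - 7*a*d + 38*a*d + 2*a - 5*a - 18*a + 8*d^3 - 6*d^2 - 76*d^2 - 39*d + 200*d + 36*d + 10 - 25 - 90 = -21*a + 8*d^3 + d^2*(-4*a - 82) + d*(31*a + 197) - 105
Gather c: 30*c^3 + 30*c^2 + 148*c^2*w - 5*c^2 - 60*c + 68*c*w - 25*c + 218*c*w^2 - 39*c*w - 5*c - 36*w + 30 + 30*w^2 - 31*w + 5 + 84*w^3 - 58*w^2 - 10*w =30*c^3 + c^2*(148*w + 25) + c*(218*w^2 + 29*w - 90) + 84*w^3 - 28*w^2 - 77*w + 35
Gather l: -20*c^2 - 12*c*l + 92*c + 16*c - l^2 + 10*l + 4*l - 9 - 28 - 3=-20*c^2 + 108*c - l^2 + l*(14 - 12*c) - 40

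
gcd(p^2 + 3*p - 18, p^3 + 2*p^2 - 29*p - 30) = p + 6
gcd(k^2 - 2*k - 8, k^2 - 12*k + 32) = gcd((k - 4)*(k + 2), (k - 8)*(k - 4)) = k - 4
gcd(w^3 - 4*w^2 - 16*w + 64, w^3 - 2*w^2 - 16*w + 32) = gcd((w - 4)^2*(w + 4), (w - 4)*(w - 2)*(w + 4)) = w^2 - 16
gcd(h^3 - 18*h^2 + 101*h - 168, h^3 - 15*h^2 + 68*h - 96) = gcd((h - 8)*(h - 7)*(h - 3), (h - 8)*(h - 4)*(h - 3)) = h^2 - 11*h + 24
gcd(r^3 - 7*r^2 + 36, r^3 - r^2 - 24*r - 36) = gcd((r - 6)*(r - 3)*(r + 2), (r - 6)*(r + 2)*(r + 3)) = r^2 - 4*r - 12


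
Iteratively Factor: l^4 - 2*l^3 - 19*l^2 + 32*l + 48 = (l + 1)*(l^3 - 3*l^2 - 16*l + 48) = (l - 3)*(l + 1)*(l^2 - 16) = (l - 3)*(l + 1)*(l + 4)*(l - 4)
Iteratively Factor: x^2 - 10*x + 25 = (x - 5)*(x - 5)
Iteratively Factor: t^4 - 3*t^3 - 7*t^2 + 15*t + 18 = (t - 3)*(t^3 - 7*t - 6) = (t - 3)*(t + 2)*(t^2 - 2*t - 3) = (t - 3)^2*(t + 2)*(t + 1)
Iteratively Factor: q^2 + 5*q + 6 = (q + 3)*(q + 2)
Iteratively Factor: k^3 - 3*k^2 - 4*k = (k)*(k^2 - 3*k - 4) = k*(k + 1)*(k - 4)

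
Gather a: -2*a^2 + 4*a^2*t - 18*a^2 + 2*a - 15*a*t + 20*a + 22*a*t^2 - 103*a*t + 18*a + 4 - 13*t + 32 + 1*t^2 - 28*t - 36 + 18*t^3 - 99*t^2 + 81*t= a^2*(4*t - 20) + a*(22*t^2 - 118*t + 40) + 18*t^3 - 98*t^2 + 40*t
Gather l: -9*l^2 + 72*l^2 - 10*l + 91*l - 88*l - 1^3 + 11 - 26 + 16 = 63*l^2 - 7*l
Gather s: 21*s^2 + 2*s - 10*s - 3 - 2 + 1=21*s^2 - 8*s - 4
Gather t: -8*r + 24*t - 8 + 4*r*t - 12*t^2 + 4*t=-8*r - 12*t^2 + t*(4*r + 28) - 8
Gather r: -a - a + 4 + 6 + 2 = 12 - 2*a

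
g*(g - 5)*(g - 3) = g^3 - 8*g^2 + 15*g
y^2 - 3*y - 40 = (y - 8)*(y + 5)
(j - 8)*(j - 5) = j^2 - 13*j + 40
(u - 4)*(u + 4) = u^2 - 16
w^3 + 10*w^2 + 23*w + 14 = (w + 1)*(w + 2)*(w + 7)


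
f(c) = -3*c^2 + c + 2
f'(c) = 1 - 6*c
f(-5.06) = -79.87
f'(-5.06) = 31.36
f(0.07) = 2.06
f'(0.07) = 0.58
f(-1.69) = -8.26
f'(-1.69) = 11.14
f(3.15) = -24.62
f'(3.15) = -17.90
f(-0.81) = -0.78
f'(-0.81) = 5.86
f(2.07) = -8.78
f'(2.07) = -11.42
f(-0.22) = 1.63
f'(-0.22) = 2.32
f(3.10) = -23.73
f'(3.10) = -17.60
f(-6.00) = -112.00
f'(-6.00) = 37.00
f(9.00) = -232.00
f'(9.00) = -53.00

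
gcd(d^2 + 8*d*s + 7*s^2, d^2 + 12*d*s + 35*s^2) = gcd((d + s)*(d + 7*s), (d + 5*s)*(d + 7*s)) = d + 7*s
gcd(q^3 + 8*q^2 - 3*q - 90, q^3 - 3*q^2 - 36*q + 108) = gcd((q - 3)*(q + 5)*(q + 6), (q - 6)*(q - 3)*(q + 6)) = q^2 + 3*q - 18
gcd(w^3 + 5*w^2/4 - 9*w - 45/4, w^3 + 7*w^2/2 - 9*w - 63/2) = w^2 - 9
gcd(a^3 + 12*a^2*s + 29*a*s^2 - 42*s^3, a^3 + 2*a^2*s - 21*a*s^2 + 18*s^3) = -a^2 - 5*a*s + 6*s^2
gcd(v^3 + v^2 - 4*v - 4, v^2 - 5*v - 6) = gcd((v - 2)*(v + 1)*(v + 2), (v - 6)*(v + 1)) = v + 1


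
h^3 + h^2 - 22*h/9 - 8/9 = (h - 4/3)*(h + 1/3)*(h + 2)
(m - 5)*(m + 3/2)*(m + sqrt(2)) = m^3 - 7*m^2/2 + sqrt(2)*m^2 - 15*m/2 - 7*sqrt(2)*m/2 - 15*sqrt(2)/2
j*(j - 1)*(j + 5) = j^3 + 4*j^2 - 5*j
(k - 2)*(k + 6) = k^2 + 4*k - 12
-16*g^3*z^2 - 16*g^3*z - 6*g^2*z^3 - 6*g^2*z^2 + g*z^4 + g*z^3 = z*(-8*g + z)*(2*g + z)*(g*z + g)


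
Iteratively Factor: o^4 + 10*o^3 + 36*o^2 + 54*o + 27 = (o + 3)*(o^3 + 7*o^2 + 15*o + 9) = (o + 3)^2*(o^2 + 4*o + 3) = (o + 3)^3*(o + 1)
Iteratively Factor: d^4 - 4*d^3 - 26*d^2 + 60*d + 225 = (d - 5)*(d^3 + d^2 - 21*d - 45) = (d - 5)^2*(d^2 + 6*d + 9) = (d - 5)^2*(d + 3)*(d + 3)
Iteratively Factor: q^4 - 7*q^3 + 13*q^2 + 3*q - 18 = (q - 2)*(q^3 - 5*q^2 + 3*q + 9) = (q - 2)*(q + 1)*(q^2 - 6*q + 9) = (q - 3)*(q - 2)*(q + 1)*(q - 3)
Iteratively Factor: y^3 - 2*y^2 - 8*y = (y - 4)*(y^2 + 2*y) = (y - 4)*(y + 2)*(y)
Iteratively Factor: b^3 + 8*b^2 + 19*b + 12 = (b + 1)*(b^2 + 7*b + 12) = (b + 1)*(b + 4)*(b + 3)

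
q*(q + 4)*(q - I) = q^3 + 4*q^2 - I*q^2 - 4*I*q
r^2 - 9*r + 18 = (r - 6)*(r - 3)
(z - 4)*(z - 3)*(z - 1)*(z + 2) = z^4 - 6*z^3 + 3*z^2 + 26*z - 24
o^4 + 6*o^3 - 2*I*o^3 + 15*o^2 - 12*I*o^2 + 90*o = o*(o + 6)*(o - 5*I)*(o + 3*I)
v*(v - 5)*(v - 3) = v^3 - 8*v^2 + 15*v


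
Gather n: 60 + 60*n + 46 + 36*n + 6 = 96*n + 112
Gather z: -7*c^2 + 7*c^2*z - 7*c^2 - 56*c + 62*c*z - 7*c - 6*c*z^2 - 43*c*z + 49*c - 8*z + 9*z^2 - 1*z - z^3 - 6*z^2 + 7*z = -14*c^2 - 14*c - z^3 + z^2*(3 - 6*c) + z*(7*c^2 + 19*c - 2)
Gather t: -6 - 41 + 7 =-40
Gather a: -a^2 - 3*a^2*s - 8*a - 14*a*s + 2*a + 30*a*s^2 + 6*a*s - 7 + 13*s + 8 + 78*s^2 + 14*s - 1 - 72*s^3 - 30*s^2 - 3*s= a^2*(-3*s - 1) + a*(30*s^2 - 8*s - 6) - 72*s^3 + 48*s^2 + 24*s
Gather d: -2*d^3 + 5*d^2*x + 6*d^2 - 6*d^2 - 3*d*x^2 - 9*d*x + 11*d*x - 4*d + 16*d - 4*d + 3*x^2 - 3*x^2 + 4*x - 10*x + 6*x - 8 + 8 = -2*d^3 + 5*d^2*x + d*(-3*x^2 + 2*x + 8)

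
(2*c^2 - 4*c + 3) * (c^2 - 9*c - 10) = 2*c^4 - 22*c^3 + 19*c^2 + 13*c - 30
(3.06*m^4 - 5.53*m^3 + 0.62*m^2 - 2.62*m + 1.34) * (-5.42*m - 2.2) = -16.5852*m^5 + 23.2406*m^4 + 8.8056*m^3 + 12.8364*m^2 - 1.4988*m - 2.948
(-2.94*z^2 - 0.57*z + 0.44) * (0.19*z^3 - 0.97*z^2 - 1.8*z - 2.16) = -0.5586*z^5 + 2.7435*z^4 + 5.9285*z^3 + 6.9496*z^2 + 0.4392*z - 0.9504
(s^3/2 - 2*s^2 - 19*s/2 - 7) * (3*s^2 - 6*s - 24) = 3*s^5/2 - 9*s^4 - 57*s^3/2 + 84*s^2 + 270*s + 168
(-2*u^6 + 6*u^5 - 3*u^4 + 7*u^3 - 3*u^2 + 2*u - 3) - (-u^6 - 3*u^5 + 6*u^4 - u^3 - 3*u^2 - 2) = -u^6 + 9*u^5 - 9*u^4 + 8*u^3 + 2*u - 1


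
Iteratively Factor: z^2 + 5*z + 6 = (z + 3)*(z + 2)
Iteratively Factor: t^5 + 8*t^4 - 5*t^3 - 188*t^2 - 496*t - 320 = (t + 1)*(t^4 + 7*t^3 - 12*t^2 - 176*t - 320) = (t + 1)*(t + 4)*(t^3 + 3*t^2 - 24*t - 80) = (t + 1)*(t + 4)^2*(t^2 - t - 20) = (t + 1)*(t + 4)^3*(t - 5)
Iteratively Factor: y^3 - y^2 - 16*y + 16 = (y + 4)*(y^2 - 5*y + 4) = (y - 4)*(y + 4)*(y - 1)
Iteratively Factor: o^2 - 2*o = (o - 2)*(o)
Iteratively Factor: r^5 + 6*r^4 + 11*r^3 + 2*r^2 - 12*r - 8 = (r + 2)*(r^4 + 4*r^3 + 3*r^2 - 4*r - 4) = (r + 2)^2*(r^3 + 2*r^2 - r - 2) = (r - 1)*(r + 2)^2*(r^2 + 3*r + 2) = (r - 1)*(r + 2)^3*(r + 1)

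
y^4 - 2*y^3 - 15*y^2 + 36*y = y*(y - 3)^2*(y + 4)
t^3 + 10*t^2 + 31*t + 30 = (t + 2)*(t + 3)*(t + 5)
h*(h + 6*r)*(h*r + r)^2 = h^4*r^2 + 6*h^3*r^3 + 2*h^3*r^2 + 12*h^2*r^3 + h^2*r^2 + 6*h*r^3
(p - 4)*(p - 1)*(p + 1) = p^3 - 4*p^2 - p + 4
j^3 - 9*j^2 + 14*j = j*(j - 7)*(j - 2)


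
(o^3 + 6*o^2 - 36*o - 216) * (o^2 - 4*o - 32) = o^5 + 2*o^4 - 92*o^3 - 264*o^2 + 2016*o + 6912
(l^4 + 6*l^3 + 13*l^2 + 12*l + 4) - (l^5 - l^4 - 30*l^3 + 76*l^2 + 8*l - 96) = -l^5 + 2*l^4 + 36*l^3 - 63*l^2 + 4*l + 100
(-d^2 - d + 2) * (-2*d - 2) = 2*d^3 + 4*d^2 - 2*d - 4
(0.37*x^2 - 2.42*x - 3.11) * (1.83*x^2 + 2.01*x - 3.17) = 0.6771*x^4 - 3.6849*x^3 - 11.7284*x^2 + 1.4203*x + 9.8587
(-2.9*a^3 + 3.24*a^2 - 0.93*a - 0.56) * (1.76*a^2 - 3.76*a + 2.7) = -5.104*a^5 + 16.6064*a^4 - 21.6492*a^3 + 11.2592*a^2 - 0.4054*a - 1.512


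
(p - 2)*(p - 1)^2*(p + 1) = p^4 - 3*p^3 + p^2 + 3*p - 2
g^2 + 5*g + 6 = (g + 2)*(g + 3)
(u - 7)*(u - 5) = u^2 - 12*u + 35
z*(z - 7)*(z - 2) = z^3 - 9*z^2 + 14*z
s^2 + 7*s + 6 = (s + 1)*(s + 6)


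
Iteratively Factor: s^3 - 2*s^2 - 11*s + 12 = (s - 4)*(s^2 + 2*s - 3) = (s - 4)*(s - 1)*(s + 3)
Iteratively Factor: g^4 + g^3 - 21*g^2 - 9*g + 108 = (g - 3)*(g^3 + 4*g^2 - 9*g - 36) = (g - 3)*(g + 4)*(g^2 - 9) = (g - 3)*(g + 3)*(g + 4)*(g - 3)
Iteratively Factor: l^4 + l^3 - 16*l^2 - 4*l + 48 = (l + 4)*(l^3 - 3*l^2 - 4*l + 12) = (l - 2)*(l + 4)*(l^2 - l - 6) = (l - 2)*(l + 2)*(l + 4)*(l - 3)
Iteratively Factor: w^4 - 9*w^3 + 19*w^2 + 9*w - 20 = (w - 4)*(w^3 - 5*w^2 - w + 5) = (w - 5)*(w - 4)*(w^2 - 1) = (w - 5)*(w - 4)*(w - 1)*(w + 1)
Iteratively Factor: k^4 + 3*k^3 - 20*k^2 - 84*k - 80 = (k + 2)*(k^3 + k^2 - 22*k - 40) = (k + 2)^2*(k^2 - k - 20) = (k - 5)*(k + 2)^2*(k + 4)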